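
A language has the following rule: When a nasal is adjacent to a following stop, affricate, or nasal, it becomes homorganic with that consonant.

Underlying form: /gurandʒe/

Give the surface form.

[guraɲdʒe]

/n/ before /dʒ/ (palatal) → [ɲ]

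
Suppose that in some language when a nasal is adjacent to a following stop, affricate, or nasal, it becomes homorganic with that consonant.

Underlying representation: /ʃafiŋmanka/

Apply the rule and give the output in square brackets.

/ŋ/ before /m/ (labial) → [m]
/n/ before /k/ (velar) → [ŋ]

[ʃafimmaŋka]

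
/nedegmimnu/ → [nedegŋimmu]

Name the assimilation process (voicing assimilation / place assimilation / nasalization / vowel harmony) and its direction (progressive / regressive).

/m/→[ŋ] /n/→[m].
Each target copies a feature from the preceding segment, so the direction is progressive.

place assimilation, progressive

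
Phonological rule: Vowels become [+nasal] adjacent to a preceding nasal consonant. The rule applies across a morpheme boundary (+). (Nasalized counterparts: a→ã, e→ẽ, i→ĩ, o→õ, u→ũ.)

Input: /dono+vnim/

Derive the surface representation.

/o/ after nasal /n/ → [õ]
/i/ after nasal /n/ → [ĩ]

[donõ+vnĩm]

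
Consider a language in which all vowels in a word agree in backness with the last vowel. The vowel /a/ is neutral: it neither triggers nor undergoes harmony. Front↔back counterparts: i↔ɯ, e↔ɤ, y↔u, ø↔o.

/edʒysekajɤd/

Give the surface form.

[ɤdʒusɤkajɤd]

/e/ harmonizes with /ɤ/ ([+back]) → [ɤ]
/y/ harmonizes with /ɤ/ ([+back]) → [u]
/e/ harmonizes with /ɤ/ ([+back]) → [ɤ]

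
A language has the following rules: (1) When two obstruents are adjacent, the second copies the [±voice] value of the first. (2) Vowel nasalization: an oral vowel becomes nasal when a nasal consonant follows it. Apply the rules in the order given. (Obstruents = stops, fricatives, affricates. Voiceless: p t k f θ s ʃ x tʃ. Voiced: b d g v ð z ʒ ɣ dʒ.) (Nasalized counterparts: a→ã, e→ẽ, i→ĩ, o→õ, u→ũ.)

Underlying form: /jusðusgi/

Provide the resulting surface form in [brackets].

Rule 1: /ð/ after /s/ (voiceless) → [θ]
Rule 1: /g/ after /s/ (voiceless) → [k]
After rule 1: jusθuski
Rule 2: no segment meets the rule's conditions; no change.

[jusθuski]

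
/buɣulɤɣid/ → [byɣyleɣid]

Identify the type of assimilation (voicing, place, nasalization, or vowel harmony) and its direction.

/u/→[y] /u/→[y] /ɤ/→[e].
Vowels agree with the last vowel, so the harmony is regressive.

vowel harmony, regressive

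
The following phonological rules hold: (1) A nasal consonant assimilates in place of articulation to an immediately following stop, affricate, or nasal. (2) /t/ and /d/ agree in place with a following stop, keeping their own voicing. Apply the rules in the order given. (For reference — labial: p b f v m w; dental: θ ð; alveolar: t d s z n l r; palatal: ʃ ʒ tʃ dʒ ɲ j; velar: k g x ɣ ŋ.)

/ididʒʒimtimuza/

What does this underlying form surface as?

[ididʒʒintimuza]

Rule 1: /m/ before /t/ (alveolar) → [n]
After rule 1: ididʒʒintimuza
Rule 2: no segment meets the rule's conditions; no change.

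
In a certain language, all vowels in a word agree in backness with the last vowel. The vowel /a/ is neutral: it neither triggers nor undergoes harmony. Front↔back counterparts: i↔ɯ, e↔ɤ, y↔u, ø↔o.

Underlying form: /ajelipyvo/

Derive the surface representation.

[ajɤlɯpuvo]

/e/ harmonizes with /o/ ([+back]) → [ɤ]
/i/ harmonizes with /o/ ([+back]) → [ɯ]
/y/ harmonizes with /o/ ([+back]) → [u]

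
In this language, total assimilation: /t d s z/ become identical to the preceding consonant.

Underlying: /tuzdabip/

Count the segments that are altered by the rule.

1

/d/ after /z/ → [z] (total assimilation)
1 segment changes.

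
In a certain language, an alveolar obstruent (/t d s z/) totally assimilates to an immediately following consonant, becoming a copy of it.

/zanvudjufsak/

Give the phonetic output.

/d/ before /j/ → [j] (total assimilation)

[zanvujjufsak]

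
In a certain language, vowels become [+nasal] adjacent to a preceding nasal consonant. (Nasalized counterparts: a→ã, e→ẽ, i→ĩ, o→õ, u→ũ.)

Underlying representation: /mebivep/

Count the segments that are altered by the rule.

/e/ after nasal /m/ → [ẽ]
1 segment changes.

1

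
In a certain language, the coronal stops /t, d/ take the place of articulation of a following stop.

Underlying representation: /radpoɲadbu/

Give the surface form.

[rabpoɲabbu]

/d/ before /p/ (labial) → [b]
/d/ before /b/ (labial) → [b]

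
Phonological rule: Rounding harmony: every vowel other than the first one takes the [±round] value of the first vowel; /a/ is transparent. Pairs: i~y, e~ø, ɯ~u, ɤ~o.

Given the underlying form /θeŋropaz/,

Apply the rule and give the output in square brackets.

/o/ harmonizes with /e/ ([-round]) → [ɤ]

[θeŋrɤpaz]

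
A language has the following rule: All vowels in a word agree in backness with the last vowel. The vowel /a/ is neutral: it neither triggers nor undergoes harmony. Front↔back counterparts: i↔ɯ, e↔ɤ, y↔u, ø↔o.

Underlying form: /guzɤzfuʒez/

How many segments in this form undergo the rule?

/u/ harmonizes with /e/ ([-back]) → [y]
/ɤ/ harmonizes with /e/ ([-back]) → [e]
/u/ harmonizes with /e/ ([-back]) → [y]
3 segments change.

3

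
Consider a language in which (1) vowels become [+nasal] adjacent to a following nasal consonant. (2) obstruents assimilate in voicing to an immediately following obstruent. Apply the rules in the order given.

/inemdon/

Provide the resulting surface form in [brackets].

Rule 1: /i/ before nasal /n/ → [ĩ]
Rule 1: /e/ before nasal /m/ → [ẽ]
Rule 1: /o/ before nasal /n/ → [õ]
After rule 1: ĩnẽmdõn
Rule 2: no segment meets the rule's conditions; no change.

[ĩnẽmdõn]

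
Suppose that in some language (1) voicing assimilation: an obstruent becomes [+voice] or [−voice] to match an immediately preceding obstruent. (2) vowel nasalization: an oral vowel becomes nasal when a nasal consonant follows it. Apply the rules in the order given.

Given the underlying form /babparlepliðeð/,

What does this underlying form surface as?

Rule 1: /p/ after /b/ (voiced) → [b]
After rule 1: babbarlepliðeð
Rule 2: no segment meets the rule's conditions; no change.

[babbarlepliðeð]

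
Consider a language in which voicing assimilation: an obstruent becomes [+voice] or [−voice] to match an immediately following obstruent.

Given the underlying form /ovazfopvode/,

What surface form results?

[ovasfobvode]

/z/ before /f/ (voiceless) → [s]
/p/ before /v/ (voiced) → [b]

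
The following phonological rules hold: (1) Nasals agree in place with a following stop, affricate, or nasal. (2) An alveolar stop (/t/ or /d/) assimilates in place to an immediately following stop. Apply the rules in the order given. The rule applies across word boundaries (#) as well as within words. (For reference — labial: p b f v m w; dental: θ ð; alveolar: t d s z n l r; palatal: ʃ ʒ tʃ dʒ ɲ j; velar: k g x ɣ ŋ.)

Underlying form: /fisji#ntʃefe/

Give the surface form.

[fisji#ɲtʃefe]

Rule 1: /n/ before /tʃ/ (palatal) → [ɲ]
After rule 1: fisji#ɲtʃefe
Rule 2: no segment meets the rule's conditions; no change.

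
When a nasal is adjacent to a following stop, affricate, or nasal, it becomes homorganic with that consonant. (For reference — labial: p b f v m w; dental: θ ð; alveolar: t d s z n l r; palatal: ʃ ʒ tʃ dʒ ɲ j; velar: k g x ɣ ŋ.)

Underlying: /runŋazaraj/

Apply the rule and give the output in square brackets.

[ruŋŋazaraj]

/n/ before /ŋ/ (velar) → [ŋ]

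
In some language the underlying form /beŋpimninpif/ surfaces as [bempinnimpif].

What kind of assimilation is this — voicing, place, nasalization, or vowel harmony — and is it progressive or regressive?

/ŋ/→[m] /m/→[n] /n/→[m].
Each target copies a feature from the following segment, so the direction is regressive.

place assimilation, regressive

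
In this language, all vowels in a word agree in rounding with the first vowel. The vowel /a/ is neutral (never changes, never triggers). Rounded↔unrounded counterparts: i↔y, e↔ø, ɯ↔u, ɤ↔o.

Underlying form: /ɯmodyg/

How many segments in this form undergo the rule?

2

/o/ harmonizes with /ɯ/ ([-round]) → [ɤ]
/y/ harmonizes with /ɯ/ ([-round]) → [i]
2 segments change.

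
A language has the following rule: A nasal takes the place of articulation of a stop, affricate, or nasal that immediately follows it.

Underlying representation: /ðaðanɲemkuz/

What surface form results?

/n/ before /ɲ/ (palatal) → [ɲ]
/m/ before /k/ (velar) → [ŋ]

[ðaðaɲɲeŋkuz]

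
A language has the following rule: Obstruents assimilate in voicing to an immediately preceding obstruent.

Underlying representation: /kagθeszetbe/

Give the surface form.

[kagðessetpe]

/θ/ after /g/ (voiced) → [ð]
/z/ after /s/ (voiceless) → [s]
/b/ after /t/ (voiceless) → [p]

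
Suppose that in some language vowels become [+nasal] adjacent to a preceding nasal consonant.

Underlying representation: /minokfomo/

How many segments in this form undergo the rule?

/i/ after nasal /m/ → [ĩ]
/o/ after nasal /n/ → [õ]
/o/ after nasal /m/ → [õ]
3 segments change.

3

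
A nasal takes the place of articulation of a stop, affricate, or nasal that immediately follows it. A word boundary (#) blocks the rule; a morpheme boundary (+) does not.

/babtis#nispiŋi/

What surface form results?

no segment meets the rule's conditions; no change.

[babtis#nispiŋi]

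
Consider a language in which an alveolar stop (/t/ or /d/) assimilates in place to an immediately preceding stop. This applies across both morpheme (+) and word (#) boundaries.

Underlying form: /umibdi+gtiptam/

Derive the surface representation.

[umibbi+gkippam]

/d/ after /b/ (labial) → [b]
/t/ after /g/ (velar) → [k]
/t/ after /p/ (labial) → [p]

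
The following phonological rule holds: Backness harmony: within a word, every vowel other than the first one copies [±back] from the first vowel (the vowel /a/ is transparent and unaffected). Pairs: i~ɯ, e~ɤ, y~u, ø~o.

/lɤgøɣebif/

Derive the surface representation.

/ø/ harmonizes with /ɤ/ ([+back]) → [o]
/e/ harmonizes with /ɤ/ ([+back]) → [ɤ]
/i/ harmonizes with /ɤ/ ([+back]) → [ɯ]

[lɤgoɣɤbɯf]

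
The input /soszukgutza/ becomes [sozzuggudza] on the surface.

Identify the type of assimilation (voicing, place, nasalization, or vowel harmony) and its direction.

/s/→[z] /k/→[g] /t/→[d].
Each target copies a feature from the following segment, so the direction is regressive.

voicing assimilation, regressive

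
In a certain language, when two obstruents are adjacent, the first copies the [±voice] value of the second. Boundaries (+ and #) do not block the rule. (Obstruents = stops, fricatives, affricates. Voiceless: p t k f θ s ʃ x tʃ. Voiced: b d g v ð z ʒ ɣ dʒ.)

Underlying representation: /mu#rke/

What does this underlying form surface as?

[mu#rke]

no segment meets the rule's conditions; no change.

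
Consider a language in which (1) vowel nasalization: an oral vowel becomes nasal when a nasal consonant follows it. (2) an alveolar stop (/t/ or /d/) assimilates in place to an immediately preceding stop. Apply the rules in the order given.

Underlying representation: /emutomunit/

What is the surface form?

Rule 1: /e/ before nasal /m/ → [ẽ]
Rule 1: /o/ before nasal /m/ → [õ]
Rule 1: /u/ before nasal /n/ → [ũ]
After rule 1: ẽmutõmũnit
Rule 2: no segment meets the rule's conditions; no change.

[ẽmutõmũnit]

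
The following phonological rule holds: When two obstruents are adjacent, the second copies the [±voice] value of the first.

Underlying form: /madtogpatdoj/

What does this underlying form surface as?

[maddogbattoj]

/t/ after /d/ (voiced) → [d]
/p/ after /g/ (voiced) → [b]
/d/ after /t/ (voiceless) → [t]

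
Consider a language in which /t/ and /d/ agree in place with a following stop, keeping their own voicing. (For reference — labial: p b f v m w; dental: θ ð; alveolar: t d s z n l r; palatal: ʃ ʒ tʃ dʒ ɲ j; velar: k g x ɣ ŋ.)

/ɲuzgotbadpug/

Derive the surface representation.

/t/ before /b/ (labial) → [p]
/d/ before /p/ (labial) → [b]

[ɲuzgopbabpug]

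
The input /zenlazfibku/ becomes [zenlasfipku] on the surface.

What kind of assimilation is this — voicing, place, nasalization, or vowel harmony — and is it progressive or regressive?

/z/→[s] /b/→[p].
Each target copies a feature from the following segment, so the direction is regressive.

voicing assimilation, regressive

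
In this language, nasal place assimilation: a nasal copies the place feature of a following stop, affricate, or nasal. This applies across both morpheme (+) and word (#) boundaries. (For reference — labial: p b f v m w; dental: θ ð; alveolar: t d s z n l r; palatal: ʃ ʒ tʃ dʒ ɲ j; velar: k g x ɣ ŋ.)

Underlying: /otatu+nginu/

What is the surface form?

[otatu+ŋginu]

/n/ before /g/ (velar) → [ŋ]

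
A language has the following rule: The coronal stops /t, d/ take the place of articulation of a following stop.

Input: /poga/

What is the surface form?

[poga]

no segment meets the rule's conditions; no change.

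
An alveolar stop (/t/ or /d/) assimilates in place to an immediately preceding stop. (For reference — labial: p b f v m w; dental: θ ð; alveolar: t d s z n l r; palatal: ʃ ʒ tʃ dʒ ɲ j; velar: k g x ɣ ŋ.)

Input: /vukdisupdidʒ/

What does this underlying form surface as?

[vukgisupbidʒ]

/d/ after /k/ (velar) → [g]
/d/ after /p/ (labial) → [b]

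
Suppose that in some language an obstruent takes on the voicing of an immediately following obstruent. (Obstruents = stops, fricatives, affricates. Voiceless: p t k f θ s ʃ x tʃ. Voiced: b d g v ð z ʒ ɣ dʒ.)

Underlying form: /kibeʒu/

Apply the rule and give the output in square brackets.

no segment meets the rule's conditions; no change.

[kibeʒu]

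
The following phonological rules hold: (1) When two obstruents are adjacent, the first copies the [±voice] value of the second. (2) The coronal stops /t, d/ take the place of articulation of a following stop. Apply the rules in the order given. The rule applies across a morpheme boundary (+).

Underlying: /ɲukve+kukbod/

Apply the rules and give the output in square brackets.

Rule 1: /k/ before /v/ (voiced) → [g]
Rule 1: /k/ before /b/ (voiced) → [g]
After rule 1: ɲugve+kugbod
Rule 2: no segment meets the rule's conditions; no change.

[ɲugve+kugbod]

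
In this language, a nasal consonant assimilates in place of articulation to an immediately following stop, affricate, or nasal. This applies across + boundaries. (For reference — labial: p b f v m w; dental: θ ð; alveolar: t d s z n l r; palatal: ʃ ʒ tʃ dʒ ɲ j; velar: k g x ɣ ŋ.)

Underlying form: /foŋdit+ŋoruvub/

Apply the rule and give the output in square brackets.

[fondit+ŋoruvub]

/ŋ/ before /d/ (alveolar) → [n]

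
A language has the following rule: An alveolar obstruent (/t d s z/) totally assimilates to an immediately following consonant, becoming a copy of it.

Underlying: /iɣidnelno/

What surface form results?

[iɣinnelno]

/d/ before /n/ → [n] (total assimilation)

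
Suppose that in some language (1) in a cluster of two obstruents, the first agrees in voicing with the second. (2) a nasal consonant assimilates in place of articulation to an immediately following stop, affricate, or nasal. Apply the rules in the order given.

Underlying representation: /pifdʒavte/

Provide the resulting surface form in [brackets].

[pivdʒafte]

Rule 1: /f/ before /dʒ/ (voiced) → [v]
Rule 1: /v/ before /t/ (voiceless) → [f]
After rule 1: pivdʒafte
Rule 2: no segment meets the rule's conditions; no change.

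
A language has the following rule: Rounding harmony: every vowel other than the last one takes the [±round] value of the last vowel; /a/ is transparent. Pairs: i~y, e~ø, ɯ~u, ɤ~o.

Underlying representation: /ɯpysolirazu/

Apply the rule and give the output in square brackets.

[upysolyrazu]

/ɯ/ harmonizes with /u/ ([+round]) → [u]
/i/ harmonizes with /u/ ([+round]) → [y]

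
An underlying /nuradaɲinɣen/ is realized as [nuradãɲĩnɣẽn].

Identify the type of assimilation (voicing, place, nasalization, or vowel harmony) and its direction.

nasalization, regressive

/a/→[ã] /i/→[ĩ] /e/→[ẽ].
Each target copies a feature from the following segment, so the direction is regressive.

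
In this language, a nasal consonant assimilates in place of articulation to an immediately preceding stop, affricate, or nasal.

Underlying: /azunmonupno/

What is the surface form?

/m/ after /n/ (alveolar) → [n]
/n/ after /p/ (labial) → [m]

[azunnonupmo]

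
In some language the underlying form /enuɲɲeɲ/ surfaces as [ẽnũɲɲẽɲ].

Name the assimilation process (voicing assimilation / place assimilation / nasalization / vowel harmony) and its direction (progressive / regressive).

/e/→[ẽ] /u/→[ũ] /e/→[ẽ].
Each target copies a feature from the following segment, so the direction is regressive.

nasalization, regressive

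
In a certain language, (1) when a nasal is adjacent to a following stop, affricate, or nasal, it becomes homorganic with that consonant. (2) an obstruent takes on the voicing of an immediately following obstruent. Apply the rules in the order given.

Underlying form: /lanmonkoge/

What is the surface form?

Rule 1: /n/ before /m/ (labial) → [m]
Rule 1: /n/ before /k/ (velar) → [ŋ]
After rule 1: lammoŋkoge
Rule 2: no segment meets the rule's conditions; no change.

[lammoŋkoge]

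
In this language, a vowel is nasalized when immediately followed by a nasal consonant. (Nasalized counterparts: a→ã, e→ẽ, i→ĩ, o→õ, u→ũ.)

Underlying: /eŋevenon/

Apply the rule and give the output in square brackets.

[ẽŋevẽnõn]

/e/ before nasal /ŋ/ → [ẽ]
/e/ before nasal /n/ → [ẽ]
/o/ before nasal /n/ → [õ]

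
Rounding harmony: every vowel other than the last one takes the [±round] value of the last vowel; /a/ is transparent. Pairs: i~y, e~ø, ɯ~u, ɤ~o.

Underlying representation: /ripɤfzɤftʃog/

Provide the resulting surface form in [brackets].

/i/ harmonizes with /o/ ([+round]) → [y]
/ɤ/ harmonizes with /o/ ([+round]) → [o]
/ɤ/ harmonizes with /o/ ([+round]) → [o]

[rypofzoftʃog]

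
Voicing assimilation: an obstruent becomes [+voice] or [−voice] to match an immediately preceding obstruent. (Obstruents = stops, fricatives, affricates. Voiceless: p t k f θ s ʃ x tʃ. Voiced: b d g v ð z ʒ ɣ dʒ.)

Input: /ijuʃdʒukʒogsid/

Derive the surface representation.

/dʒ/ after /ʃ/ (voiceless) → [tʃ]
/ʒ/ after /k/ (voiceless) → [ʃ]
/s/ after /g/ (voiced) → [z]

[ijuʃtʃukʃogzid]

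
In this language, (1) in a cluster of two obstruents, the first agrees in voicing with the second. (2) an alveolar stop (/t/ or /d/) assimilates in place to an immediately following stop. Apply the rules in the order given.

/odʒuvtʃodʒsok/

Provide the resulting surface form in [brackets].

[odʒuftʃotʃsok]

Rule 1: /v/ before /tʃ/ (voiceless) → [f]
Rule 1: /dʒ/ before /s/ (voiceless) → [tʃ]
After rule 1: odʒuftʃotʃsok
Rule 2: no segment meets the rule's conditions; no change.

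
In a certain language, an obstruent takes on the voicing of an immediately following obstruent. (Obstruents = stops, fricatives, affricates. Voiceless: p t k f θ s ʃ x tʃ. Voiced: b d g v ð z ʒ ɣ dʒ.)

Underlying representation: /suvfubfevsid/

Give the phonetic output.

/v/ before /f/ (voiceless) → [f]
/b/ before /f/ (voiceless) → [p]
/v/ before /s/ (voiceless) → [f]

[suffupfefsid]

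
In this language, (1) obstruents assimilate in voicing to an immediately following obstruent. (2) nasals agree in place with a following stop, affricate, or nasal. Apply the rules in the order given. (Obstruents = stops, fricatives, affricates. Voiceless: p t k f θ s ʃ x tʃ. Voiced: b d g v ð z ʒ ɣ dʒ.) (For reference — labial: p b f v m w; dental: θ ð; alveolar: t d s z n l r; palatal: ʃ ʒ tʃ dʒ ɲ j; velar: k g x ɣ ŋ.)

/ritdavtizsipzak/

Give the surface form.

[riddaftissibzak]

Rule 1: /t/ before /d/ (voiced) → [d]
Rule 1: /v/ before /t/ (voiceless) → [f]
Rule 1: /z/ before /s/ (voiceless) → [s]
Rule 1: /p/ before /z/ (voiced) → [b]
After rule 1: riddaftissibzak
Rule 2: no segment meets the rule's conditions; no change.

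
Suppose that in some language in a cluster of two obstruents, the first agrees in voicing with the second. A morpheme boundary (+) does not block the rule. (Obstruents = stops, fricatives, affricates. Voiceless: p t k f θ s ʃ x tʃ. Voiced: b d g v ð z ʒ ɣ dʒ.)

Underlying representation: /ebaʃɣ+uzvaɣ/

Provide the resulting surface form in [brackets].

/ʃ/ before /ɣ/ (voiced) → [ʒ]

[ebaʒɣ+uzvaɣ]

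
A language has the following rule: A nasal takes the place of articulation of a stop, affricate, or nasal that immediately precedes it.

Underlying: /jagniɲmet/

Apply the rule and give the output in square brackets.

[jagŋiɲɲet]

/n/ after /g/ (velar) → [ŋ]
/m/ after /ɲ/ (palatal) → [ɲ]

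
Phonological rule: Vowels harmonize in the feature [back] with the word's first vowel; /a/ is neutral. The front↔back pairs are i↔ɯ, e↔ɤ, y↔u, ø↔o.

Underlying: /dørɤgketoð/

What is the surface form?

/ɤ/ harmonizes with /ø/ ([-back]) → [e]
/o/ harmonizes with /ø/ ([-back]) → [ø]

[døregketøð]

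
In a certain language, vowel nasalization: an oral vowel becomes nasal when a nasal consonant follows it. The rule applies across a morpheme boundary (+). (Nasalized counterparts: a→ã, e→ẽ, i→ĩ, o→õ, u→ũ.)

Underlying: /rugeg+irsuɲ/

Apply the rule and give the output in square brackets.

/u/ before nasal /ɲ/ → [ũ]

[rugeg+irsũɲ]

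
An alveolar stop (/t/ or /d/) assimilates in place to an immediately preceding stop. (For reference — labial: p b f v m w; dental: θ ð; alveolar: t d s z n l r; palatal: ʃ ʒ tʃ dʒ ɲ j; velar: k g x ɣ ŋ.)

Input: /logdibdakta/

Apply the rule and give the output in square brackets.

/d/ after /g/ (velar) → [g]
/d/ after /b/ (labial) → [b]
/t/ after /k/ (velar) → [k]

[loggibbakka]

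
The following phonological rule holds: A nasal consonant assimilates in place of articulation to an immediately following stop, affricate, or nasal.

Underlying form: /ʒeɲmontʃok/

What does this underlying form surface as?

/ɲ/ before /m/ (labial) → [m]
/n/ before /tʃ/ (palatal) → [ɲ]

[ʒemmoɲtʃok]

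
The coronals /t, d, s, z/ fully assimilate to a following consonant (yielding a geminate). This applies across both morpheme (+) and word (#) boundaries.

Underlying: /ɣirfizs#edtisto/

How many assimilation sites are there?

3

/z/ before /s/ → [s] (total assimilation)
/d/ before /t/ → [t] (total assimilation)
/s/ before /t/ → [t] (total assimilation)
3 segments change.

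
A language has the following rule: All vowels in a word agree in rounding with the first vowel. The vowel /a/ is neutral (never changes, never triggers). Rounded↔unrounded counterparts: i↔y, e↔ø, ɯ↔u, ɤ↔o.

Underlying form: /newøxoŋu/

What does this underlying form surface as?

/ø/ harmonizes with /e/ ([-round]) → [e]
/o/ harmonizes with /e/ ([-round]) → [ɤ]
/u/ harmonizes with /e/ ([-round]) → [ɯ]

[newexɤŋɯ]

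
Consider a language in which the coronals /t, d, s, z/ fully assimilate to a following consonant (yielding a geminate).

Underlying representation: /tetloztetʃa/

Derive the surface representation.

/t/ before /l/ → [l] (total assimilation)
/z/ before /t/ → [t] (total assimilation)

[tellottetʃa]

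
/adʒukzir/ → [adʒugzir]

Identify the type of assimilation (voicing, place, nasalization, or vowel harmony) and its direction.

voicing assimilation, regressive

/k/→[g].
Each target copies a feature from the following segment, so the direction is regressive.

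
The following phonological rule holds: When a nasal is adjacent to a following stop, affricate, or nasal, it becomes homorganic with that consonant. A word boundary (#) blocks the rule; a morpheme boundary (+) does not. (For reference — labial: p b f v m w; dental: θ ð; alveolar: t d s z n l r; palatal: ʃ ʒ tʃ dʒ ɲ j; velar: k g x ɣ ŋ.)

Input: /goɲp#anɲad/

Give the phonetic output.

/ɲ/ before /p/ (labial) → [m]
/n/ before /ɲ/ (palatal) → [ɲ]

[gomp#aɲɲad]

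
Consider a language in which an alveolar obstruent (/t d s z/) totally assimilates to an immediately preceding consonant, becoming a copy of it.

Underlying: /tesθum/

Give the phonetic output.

[tesθum]

no segment meets the rule's conditions; no change.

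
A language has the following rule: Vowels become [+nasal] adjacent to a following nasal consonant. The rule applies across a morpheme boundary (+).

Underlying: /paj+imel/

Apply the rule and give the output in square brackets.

[paj+ĩmel]

/i/ before nasal /m/ → [ĩ]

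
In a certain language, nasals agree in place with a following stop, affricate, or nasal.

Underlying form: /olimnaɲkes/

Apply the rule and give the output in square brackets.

/m/ before /n/ (alveolar) → [n]
/ɲ/ before /k/ (velar) → [ŋ]

[olinnaŋkes]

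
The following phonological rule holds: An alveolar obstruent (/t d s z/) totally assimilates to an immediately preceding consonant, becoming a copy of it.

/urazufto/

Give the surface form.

/t/ after /f/ → [f] (total assimilation)

[urazuffo]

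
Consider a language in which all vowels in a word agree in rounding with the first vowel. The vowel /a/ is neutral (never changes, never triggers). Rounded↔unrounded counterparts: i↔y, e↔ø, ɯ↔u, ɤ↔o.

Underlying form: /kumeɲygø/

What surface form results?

[kumøɲygø]

/e/ harmonizes with /u/ ([+round]) → [ø]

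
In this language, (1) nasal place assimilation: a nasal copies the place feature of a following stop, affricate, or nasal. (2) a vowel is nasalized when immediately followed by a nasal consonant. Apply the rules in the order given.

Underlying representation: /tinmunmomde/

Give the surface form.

Rule 1: /n/ before /m/ (labial) → [m]
Rule 1: /n/ before /m/ (labial) → [m]
Rule 1: /m/ before /d/ (alveolar) → [n]
After rule 1: timmummonde
Rule 2: /i/ before nasal /m/ → [ĩ]
Rule 2: /u/ before nasal /m/ → [ũ]
Rule 2: /o/ before nasal /n/ → [õ]

[tĩmmũmmõnde]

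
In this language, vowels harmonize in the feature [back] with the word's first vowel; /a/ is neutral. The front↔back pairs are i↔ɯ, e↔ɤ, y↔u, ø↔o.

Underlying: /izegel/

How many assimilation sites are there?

No segment meets the rule's conditions.

0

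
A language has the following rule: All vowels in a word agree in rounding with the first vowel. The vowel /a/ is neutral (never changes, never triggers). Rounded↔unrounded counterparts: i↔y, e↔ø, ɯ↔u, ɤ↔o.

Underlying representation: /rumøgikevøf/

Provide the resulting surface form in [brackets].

[rumøgykøvøf]

/i/ harmonizes with /u/ ([+round]) → [y]
/e/ harmonizes with /u/ ([+round]) → [ø]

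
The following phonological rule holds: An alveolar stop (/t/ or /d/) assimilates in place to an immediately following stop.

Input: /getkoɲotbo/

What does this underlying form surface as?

[gekkoɲopbo]

/t/ before /k/ (velar) → [k]
/t/ before /b/ (labial) → [p]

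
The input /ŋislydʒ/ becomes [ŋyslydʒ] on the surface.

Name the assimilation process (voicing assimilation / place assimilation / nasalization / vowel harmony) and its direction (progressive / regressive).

/i/→[y].
Vowels agree with the last vowel, so the harmony is regressive.

vowel harmony, regressive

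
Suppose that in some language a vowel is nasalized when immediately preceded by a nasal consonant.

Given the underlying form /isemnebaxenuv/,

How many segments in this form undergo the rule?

/e/ after nasal /n/ → [ẽ]
/u/ after nasal /n/ → [ũ]
2 segments change.

2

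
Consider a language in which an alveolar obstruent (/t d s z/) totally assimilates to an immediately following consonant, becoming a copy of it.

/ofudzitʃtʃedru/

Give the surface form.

/d/ before /z/ → [z] (total assimilation)
/d/ before /r/ → [r] (total assimilation)

[ofuzzitʃtʃerru]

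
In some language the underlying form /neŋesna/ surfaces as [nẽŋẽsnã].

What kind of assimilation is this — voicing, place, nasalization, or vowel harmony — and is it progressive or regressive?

/e/→[ẽ] /e/→[ẽ] /a/→[ã].
Each target copies a feature from the preceding segment, so the direction is progressive.

nasalization, progressive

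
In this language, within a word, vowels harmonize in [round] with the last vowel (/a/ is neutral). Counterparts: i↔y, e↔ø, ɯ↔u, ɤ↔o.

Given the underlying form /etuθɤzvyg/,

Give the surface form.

/e/ harmonizes with /y/ ([+round]) → [ø]
/ɤ/ harmonizes with /y/ ([+round]) → [o]

[øtuθozvyg]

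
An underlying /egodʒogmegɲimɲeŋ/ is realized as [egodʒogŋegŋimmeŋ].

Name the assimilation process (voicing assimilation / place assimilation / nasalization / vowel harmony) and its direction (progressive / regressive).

/m/→[ŋ] /ɲ/→[ŋ] /ɲ/→[m].
Each target copies a feature from the preceding segment, so the direction is progressive.

place assimilation, progressive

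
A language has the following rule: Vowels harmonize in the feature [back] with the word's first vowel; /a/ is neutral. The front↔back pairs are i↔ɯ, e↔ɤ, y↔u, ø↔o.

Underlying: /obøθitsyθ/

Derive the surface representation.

/ø/ harmonizes with /o/ ([+back]) → [o]
/i/ harmonizes with /o/ ([+back]) → [ɯ]
/y/ harmonizes with /o/ ([+back]) → [u]

[oboθɯtsuθ]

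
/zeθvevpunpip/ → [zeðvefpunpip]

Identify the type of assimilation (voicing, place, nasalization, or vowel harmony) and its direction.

/θ/→[ð] /v/→[f].
Each target copies a feature from the following segment, so the direction is regressive.

voicing assimilation, regressive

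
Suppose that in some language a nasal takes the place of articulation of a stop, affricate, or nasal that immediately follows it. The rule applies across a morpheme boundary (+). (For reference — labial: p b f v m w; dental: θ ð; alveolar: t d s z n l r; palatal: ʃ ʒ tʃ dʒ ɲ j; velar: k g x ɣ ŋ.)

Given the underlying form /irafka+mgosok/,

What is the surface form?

/m/ before /g/ (velar) → [ŋ]

[irafka+ŋgosok]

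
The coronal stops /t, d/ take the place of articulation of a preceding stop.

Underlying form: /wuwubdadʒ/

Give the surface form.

/d/ after /b/ (labial) → [b]

[wuwubbadʒ]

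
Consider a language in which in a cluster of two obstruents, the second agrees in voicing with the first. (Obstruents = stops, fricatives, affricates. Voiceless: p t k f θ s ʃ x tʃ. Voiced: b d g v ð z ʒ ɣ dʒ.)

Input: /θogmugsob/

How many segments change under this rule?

/s/ after /g/ (voiced) → [z]
1 segment changes.

1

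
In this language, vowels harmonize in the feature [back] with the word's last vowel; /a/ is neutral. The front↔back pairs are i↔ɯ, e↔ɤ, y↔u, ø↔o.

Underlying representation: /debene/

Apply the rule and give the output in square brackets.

[debene]

no segment meets the rule's conditions; no change.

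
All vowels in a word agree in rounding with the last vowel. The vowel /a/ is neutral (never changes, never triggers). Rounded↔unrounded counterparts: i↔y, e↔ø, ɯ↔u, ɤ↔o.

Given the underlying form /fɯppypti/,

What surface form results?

[fɯppipti]

/y/ harmonizes with /i/ ([-round]) → [i]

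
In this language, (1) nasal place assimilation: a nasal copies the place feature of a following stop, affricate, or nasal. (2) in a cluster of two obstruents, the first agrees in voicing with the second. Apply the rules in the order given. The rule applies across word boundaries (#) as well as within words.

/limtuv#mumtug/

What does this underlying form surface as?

[lintuv#muntug]

Rule 1: /m/ before /t/ (alveolar) → [n]
Rule 1: /m/ before /t/ (alveolar) → [n]
After rule 1: lintuv#muntug
Rule 2: no segment meets the rule's conditions; no change.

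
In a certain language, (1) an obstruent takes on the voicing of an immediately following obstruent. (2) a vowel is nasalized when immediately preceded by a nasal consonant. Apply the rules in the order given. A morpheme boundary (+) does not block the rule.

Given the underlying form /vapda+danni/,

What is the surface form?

[vabda+dannĩ]

Rule 1: /p/ before /d/ (voiced) → [b]
After rule 1: vabda+danni
Rule 2: /i/ after nasal /n/ → [ĩ]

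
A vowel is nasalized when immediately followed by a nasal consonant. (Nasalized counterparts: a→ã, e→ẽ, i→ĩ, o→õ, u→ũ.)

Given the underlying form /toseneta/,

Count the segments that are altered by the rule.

/e/ before nasal /n/ → [ẽ]
1 segment changes.

1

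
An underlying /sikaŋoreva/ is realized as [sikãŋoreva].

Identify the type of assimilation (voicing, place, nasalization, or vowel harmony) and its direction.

nasalization, regressive

/a/→[ã].
Each target copies a feature from the following segment, so the direction is regressive.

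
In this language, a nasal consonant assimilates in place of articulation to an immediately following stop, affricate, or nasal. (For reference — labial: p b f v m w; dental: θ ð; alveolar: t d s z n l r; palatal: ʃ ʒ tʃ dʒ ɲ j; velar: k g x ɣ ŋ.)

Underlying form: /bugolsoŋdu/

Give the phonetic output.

[bugolsondu]

/ŋ/ before /d/ (alveolar) → [n]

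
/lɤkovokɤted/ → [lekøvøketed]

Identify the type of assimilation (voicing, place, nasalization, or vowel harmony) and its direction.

vowel harmony, regressive

/ɤ/→[e] /o/→[ø] /o/→[ø] /ɤ/→[e].
Vowels agree with the last vowel, so the harmony is regressive.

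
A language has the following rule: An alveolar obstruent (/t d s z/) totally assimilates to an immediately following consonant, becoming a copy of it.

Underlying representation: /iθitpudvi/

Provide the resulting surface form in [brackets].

[iθippuvvi]

/t/ before /p/ → [p] (total assimilation)
/d/ before /v/ → [v] (total assimilation)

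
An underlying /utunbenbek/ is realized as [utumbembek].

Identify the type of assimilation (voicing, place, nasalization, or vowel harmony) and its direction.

place assimilation, regressive

/n/→[m] /n/→[m].
Each target copies a feature from the following segment, so the direction is regressive.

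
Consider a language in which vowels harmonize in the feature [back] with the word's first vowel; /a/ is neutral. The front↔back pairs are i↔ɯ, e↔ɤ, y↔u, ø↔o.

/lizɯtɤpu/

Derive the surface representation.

/ɯ/ harmonizes with /i/ ([-back]) → [i]
/ɤ/ harmonizes with /i/ ([-back]) → [e]
/u/ harmonizes with /i/ ([-back]) → [y]

[lizitepy]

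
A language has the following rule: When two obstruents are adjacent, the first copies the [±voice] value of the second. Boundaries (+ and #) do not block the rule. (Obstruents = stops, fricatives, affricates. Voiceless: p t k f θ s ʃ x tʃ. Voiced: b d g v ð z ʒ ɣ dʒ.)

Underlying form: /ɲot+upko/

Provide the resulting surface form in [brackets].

[ɲot+upko]

no segment meets the rule's conditions; no change.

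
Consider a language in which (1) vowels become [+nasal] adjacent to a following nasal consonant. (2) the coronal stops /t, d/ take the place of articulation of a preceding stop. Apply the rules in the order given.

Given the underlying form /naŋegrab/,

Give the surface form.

[nãŋegrab]

Rule 1: /a/ before nasal /ŋ/ → [ã]
After rule 1: nãŋegrab
Rule 2: no segment meets the rule's conditions; no change.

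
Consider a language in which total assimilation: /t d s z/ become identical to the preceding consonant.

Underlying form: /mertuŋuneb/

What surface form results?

[merruŋuneb]

/t/ after /r/ → [r] (total assimilation)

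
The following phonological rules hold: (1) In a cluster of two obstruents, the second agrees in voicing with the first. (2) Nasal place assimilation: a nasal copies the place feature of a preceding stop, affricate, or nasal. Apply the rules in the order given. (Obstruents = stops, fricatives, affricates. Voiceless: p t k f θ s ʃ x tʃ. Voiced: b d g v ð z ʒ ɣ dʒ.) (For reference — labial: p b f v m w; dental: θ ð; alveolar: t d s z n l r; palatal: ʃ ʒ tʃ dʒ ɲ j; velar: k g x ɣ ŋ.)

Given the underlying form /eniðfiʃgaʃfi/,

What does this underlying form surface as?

Rule 1: /f/ after /ð/ (voiced) → [v]
Rule 1: /g/ after /ʃ/ (voiceless) → [k]
After rule 1: eniðviʃkaʃfi
Rule 2: no segment meets the rule's conditions; no change.

[eniðviʃkaʃfi]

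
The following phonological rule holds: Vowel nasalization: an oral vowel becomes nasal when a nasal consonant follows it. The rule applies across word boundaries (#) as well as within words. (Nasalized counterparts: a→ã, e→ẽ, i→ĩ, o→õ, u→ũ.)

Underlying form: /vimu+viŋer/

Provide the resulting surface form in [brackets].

/i/ before nasal /m/ → [ĩ]
/i/ before nasal /ŋ/ → [ĩ]

[vĩmu+vĩŋer]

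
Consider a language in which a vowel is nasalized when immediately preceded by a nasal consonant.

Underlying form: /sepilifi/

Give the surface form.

[sepilifi]

no segment meets the rule's conditions; no change.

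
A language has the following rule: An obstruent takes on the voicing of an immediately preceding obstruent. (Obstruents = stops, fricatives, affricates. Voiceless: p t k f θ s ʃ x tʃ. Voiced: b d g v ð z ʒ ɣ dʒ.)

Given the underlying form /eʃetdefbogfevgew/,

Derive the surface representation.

[eʃettefpogvevgew]

/d/ after /t/ (voiceless) → [t]
/b/ after /f/ (voiceless) → [p]
/f/ after /g/ (voiced) → [v]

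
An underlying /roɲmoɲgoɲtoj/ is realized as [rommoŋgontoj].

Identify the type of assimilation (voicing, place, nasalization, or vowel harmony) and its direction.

place assimilation, regressive

/ɲ/→[m] /ɲ/→[ŋ] /ɲ/→[n].
Each target copies a feature from the following segment, so the direction is regressive.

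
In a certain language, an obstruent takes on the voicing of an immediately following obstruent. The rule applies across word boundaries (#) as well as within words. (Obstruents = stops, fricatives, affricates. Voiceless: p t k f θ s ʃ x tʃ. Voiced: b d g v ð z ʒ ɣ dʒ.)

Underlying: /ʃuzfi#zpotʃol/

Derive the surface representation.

[ʃusfi#spotʃol]

/z/ before /f/ (voiceless) → [s]
/z/ before /p/ (voiceless) → [s]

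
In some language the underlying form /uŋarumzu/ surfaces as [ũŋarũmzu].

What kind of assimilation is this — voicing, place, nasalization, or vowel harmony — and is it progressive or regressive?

nasalization, regressive

/u/→[ũ] /u/→[ũ].
Each target copies a feature from the following segment, so the direction is regressive.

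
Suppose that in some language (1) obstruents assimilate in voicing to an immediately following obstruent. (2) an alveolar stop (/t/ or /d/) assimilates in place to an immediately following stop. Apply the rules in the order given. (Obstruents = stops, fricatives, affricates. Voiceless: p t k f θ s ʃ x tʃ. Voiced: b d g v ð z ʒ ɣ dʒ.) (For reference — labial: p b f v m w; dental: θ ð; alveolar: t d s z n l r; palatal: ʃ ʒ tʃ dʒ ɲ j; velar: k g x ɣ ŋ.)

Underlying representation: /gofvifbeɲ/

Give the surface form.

Rule 1: /f/ before /v/ (voiced) → [v]
Rule 1: /f/ before /b/ (voiced) → [v]
After rule 1: govvivbeɲ
Rule 2: no segment meets the rule's conditions; no change.

[govvivbeɲ]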